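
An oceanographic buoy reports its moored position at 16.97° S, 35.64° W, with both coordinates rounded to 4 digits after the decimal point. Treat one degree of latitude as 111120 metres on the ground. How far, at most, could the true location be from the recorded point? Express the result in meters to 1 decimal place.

Rounding to 4 decimal places leaves each coordinate within ±5e-05° of the true value.
N–S: 5e-05° × 111120 m/° = 5.556 m.
East–west component at 16.97°: 5e-05° × 111120 × cos 16.97° ≈ 5e-05 × 106282 ≈ 5.31408 m.
The two errors are perpendicular, so the maximum displacement is √(5.556² + 5.31408²) ≈ 7.68821 m.

7.7 meters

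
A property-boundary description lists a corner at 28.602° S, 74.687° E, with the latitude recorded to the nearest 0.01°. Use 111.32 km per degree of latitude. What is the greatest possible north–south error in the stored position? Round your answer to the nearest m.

557 m

Rounding to 2 decimal places leaves the latitude within ±0.005° of the true value.
So the N–S error is at most 0.005 × 111320 = 556.6 m.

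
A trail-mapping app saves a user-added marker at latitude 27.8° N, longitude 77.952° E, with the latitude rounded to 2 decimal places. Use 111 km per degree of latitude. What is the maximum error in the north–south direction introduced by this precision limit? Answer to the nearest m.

Rounding to 2 decimal places leaves the latitude within ±0.005° of the true value.
North–south distance: 0.005° × 111000 m/° = 555 m.

555 m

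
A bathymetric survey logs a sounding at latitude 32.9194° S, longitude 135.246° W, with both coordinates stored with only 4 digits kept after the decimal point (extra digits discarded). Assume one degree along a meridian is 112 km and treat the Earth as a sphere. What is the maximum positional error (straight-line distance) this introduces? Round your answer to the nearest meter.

Truncating at 4 decimal places can drop up to a full unit in the last place, so each coordinate may be off by as much as 0.0001°.
Latitude error → 0.0001 × 112000 = 11.2 m along the meridian.
Longitude error → 0.0001 × 112000 × cos 32.9194° = 0.0001 × 112000 × 0.8394 ≈ 9.40168 m.
The two errors are perpendicular, so the maximum displacement is √(11.2² + 9.40168²) ≈ 14.623 m.

15 meters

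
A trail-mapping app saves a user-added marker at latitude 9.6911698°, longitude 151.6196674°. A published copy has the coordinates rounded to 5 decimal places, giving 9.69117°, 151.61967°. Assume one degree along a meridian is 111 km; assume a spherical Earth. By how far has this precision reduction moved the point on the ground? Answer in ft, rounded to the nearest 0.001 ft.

0.936 ft

The latitude changed by -0.0000002° and the longitude by -0.0000026°.
N–S: -0.0000002° × 111000 m/° = -0.0222 m.
East–west at this latitude: -0.0000026° × 111000 × cos 9.69117° ≈ -0.0000026 × 109416 = -0.284482 m.
Combined displacement = (0.0222² + 0.284482²)^½ ≈ 0.285346 m.
Converting: 0.285346 m × 3.2808 ft/m ≈ 0.93618 ft.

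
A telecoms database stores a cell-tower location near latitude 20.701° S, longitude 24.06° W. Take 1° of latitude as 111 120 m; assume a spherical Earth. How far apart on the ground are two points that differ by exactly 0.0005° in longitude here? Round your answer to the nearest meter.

At 20.701° a degree of longitude is 111120 × cos 20.701° ≈ 103946 m, so 0.0005° corresponds to 51.9729 m.

52 meters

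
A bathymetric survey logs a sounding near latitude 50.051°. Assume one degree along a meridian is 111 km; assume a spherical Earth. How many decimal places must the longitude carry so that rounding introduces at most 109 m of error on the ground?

3 decimal places

At 50.051° one degree of longitude covers 111000 × cos 50.051° ≈ 111000 × 0.6421 ≈ 71273.7 m.
With N decimal places the half-ulp bound is 0.5·10⁻ᴺ°, or 0.5·10⁻ᴺ × 71273.7 m on the ground.
Need 0.5 × 71273.7 × 10⁻ᴺ ≤ 109 → 10⁻ᴺ ≤ 3.059e-03, so N ≥ 2.51.
N = 2 would give 356 m (too coarse); N = 3 gives 35.6 m ≤ 109 m.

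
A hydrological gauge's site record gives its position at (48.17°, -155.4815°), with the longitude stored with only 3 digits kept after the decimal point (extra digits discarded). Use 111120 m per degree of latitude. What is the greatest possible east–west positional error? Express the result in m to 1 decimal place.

74.1 m

Truncating at 3 decimal places can drop up to a full unit in the last place, so the longitude may be off by as much as 0.001°.
Parallels shrink by cos φ, so at 48.17° a degree of longitude is 111120 × 0.6669 ≈ 74108.5 m.
Maximum E–W displacement: 0.001 × 74108.5 = 74.1085 m.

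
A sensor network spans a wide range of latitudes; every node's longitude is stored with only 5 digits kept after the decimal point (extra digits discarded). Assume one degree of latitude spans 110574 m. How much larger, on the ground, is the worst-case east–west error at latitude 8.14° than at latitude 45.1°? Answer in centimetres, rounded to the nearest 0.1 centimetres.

Truncating at 5 decimal places can drop up to a full unit in the last place, so the longitude may be off by as much as 1e-05°.
Error at 8.14° = 1e-05° × 110574 × cos 8.14° ≈ 1.1057 × 0.9899 = 1.0946 m.
At 45.1°: 1e-05° × 110574 × cos 45.1° = 1e-05 × 110574 × 0.7059 ≈ 0.78051 m.
Difference: 1.0946 − 0.78051 = 0.31409 m.
That is 0.314089 m = 31.409 cm.

31.4 centimetres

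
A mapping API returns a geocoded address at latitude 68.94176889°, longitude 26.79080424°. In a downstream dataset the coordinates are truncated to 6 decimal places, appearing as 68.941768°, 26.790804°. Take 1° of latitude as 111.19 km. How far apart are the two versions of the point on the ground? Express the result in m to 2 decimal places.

The latitude changed by +0.00000089° and the longitude by +0.00000024°.
N–S: 0.00000089° × 111190 m/° = 0.0989591 m.
E–W at 68.9418°: 0.00000024° × 111190 × cos 68.9418° = 0.00000024 × 111190 × 0.3593 ≈ 0.00958858 m.
Combined displacement = (0.0989591² + 0.00958858²)^½ ≈ 0.0994226 m.

0.10 m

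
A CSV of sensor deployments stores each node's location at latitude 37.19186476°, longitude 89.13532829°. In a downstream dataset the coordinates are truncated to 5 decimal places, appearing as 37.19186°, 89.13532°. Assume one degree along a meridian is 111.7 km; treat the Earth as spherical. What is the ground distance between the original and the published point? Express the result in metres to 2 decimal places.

0.91 metres

The latitude changed by +0.00000476° and the longitude by +0.00000829°.
North–south shift: 0.00000476 × 111700 = 0.531692 m.
East–west at this latitude: 0.00000829° × 111700 × cos 37.1919° ≈ 0.00000829 × 88982 = 0.737661 m.
Hypotenuse of the two orthogonal shifts: √(0.531692² + 0.737661²) = 0.909307 m.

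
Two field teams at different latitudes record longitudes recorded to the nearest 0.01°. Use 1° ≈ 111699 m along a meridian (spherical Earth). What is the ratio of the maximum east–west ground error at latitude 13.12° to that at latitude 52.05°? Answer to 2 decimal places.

Rounding to 2 decimal places leaves the longitude within ±0.005° of the true value.
At 13.12°: 0.005° × 111699 × cos 13.12° = 0.005 × 111699 × 0.9739 ≈ 543.92 m.
At 52.05°: 0.005° × 111699 × cos 52.05° = 0.005 × 111699 × 0.6150 ≈ 343.46 m.
Ratio: 543.92 / 343.46 = cos 13.12° / cos 52.05° ≈ 1.5836.

1.58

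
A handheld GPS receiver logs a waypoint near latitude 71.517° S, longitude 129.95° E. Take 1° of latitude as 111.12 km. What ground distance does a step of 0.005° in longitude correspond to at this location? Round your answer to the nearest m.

176 m

0.005° of longitude at 71.517° is 0.005 × 111120 × cos 71.517° ≈ 0.005 × 35227.6 = 176.138 m.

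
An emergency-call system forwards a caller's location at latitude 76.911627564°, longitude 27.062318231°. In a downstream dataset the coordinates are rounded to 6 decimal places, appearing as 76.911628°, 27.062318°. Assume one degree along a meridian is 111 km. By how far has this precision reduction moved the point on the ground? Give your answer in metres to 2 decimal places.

The latitude changed by -0.000000436° and the longitude by +0.000000231°.
North–south shift: -0.000000436 × 111000 = -0.048396 m.
E–W at 76.9116°: 0.000000231° × 111000 × cos 76.9116° = 0.000000231 × 111000 × 0.2265 ≈ 0.0058065 m.
Hypotenuse of the two orthogonal shifts: √(0.048396² + 0.0058065²) = 0.0487431 m.

0.05 metres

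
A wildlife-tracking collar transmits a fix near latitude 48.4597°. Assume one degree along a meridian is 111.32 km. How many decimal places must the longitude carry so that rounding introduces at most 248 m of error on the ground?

3 decimal places

At 48.4597° one degree of longitude covers 111320 × cos 48.4597° ≈ 111320 × 0.6631 ≈ 73821.5 m.
Rounding to N decimal places gives at most 0.5 × 10⁻ᴺ degrees of error, i.e. 0.5 × 10⁻ᴺ × 73821.5 m.
Need 0.5 × 73821.5 × 10⁻ᴺ ≤ 248 → 10⁻ᴺ ≤ 6.719e-03, so N ≥ 2.17.
N = 2 would give 369 m (too coarse); N = 3 gives 36.9 m ≤ 248 m.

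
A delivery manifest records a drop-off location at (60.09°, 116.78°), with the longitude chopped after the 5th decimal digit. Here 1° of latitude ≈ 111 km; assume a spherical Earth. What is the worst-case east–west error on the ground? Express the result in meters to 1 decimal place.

0.6 meters

Truncating at 5 decimal places can drop up to a full unit in the last place, so the longitude may be off by as much as 1e-05°.
One degree of longitude at 60.09° is 111000 × cos 60.09° ≈ 111000 × 0.4986 = 55348.9 m.
East–west error: 1e-05° × 55348.9 m/° ≈ 0.553489 m.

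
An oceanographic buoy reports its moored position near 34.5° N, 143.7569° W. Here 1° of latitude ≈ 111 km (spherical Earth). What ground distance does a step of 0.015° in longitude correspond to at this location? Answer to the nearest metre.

0.015° of longitude at 34.5° is 0.015 × 111000 × cos 34.5° ≈ 0.015 × 91478 = 1372.17 m.

1372 metres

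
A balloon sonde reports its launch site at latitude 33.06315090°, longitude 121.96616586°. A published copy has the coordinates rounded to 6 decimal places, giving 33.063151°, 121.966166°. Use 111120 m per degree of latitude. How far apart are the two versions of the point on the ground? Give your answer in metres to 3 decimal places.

0.017 metres

The latitude changed by -0.00000010° and the longitude by -0.00000014°.
N–S: -0.00000010° × 111120 m/° = -0.011112 m.
E–W at 33.0632°: -0.00000014° × 111120 × cos 33.0632° = -0.00000014 × 111120 × 0.8381 ≈ -0.0130377 m.
Distance: √(0.011112² + 0.0130377²) ≈ 0.0171306 m.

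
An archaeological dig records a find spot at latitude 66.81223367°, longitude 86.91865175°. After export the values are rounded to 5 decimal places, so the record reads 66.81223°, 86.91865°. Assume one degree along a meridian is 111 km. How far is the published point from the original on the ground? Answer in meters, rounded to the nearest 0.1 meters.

Δlat = 66.81223367 − 66.81223 = +0.00000367°; Δlon = 86.91865175 − 86.91865 = +0.00000175°.
North–south shift: 0.00000367 × 111000 = 0.40737 m.
E–W at 66.8122°: 0.00000175° × 111000 × cos 66.8122° = 0.00000175 × 111000 × 0.3937 ≈ 0.0764851 m.
Combined displacement = (0.40737² + 0.0764851²)^½ ≈ 0.414488 m.

0.4 meters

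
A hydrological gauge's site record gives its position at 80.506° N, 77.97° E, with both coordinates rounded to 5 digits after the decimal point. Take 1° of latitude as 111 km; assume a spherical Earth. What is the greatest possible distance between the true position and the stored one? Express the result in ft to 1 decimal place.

Rounding to 5 decimal places leaves each coordinate within ±5e-06° of the true value.
North–south component: 5e-06° × 111000 = 0.555 m.
E–W at 80.506°: 5e-06° × 111000 × cos 80.506° = 5e-06 × 111000 × 0.1649 ≈ 0.0915441 m.
Worst case both components are at the extreme and orthogonal: √(0.555² + 0.0915441²) ≈ 0.562499 m.
In feet: 0.562499 m ÷ 0.3048 ≈ 1.8455 ft.

1.8 ft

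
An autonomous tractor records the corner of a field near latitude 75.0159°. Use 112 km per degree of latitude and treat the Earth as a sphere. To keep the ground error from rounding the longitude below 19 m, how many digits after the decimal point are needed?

3 decimal places

At 75.0159° one degree of longitude covers 112000 × cos 75.0159° ≈ 112000 × 0.2586 ≈ 28957.7 m.
N decimal places → at most half a unit in the last place, 0.5 × 10⁻ᴺ° = 28957.7/2 × 10⁻ᴺ m.
Need 0.5 × 28957.7 × 10⁻ᴺ ≤ 19 → 10⁻ᴺ ≤ 1.312e-03, so N ≥ 2.88.
At 2 places the error can reach 145 m, but 3 places keeps it to 14.5 m.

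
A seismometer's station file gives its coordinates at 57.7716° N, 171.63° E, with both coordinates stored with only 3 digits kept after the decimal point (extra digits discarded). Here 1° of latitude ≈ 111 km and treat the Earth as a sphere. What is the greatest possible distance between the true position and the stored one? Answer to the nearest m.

Truncating at 3 decimal places can drop up to a full unit in the last place, so each coordinate may be off by as much as 0.001°.
N–S: 0.001° × 111000 m/° = 111 m.
Longitude error → 0.001 × 111000 × cos 57.7716° = 0.001 × 111000 × 0.5333 ≈ 59.1958 m.
The two errors are perpendicular, so the maximum displacement is √(111² + 59.1958²) ≈ 125.798 m.

126 m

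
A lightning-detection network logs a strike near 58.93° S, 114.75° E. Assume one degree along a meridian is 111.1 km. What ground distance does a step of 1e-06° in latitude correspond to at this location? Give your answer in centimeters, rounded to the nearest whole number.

Along a meridian 1e-06° is 1e-06 × 111100 = 0.1111 m.
That is 0.1111 m = 11.11 cm.

11 centimeters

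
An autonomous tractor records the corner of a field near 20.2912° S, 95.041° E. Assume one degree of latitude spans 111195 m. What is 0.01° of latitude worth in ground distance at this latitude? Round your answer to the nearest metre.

1112 metres

0.01° × 111195 m/° = 1111.95 m.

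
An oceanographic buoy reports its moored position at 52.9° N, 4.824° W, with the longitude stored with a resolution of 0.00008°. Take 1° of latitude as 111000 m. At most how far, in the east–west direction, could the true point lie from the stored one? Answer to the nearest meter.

3 meters

With a 0.00008° grid the true value lies within half a step, ±0.00008°/2 = ±4e-05°, of the stored one.
One degree of longitude at 52.9° is 111000 × cos 52.9° ≈ 111000 × 0.6032 = 66956.1 m.
Maximum E–W displacement: 4e-05 × 66956.1 = 2.67824 m.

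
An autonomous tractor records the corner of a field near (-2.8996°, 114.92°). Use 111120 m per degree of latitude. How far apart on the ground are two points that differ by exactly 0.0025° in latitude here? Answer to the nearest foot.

911 feet

0.0025° × 111120 m/° = 277.8 m.
Converting: 277.8 m × 3.2808 ft/m ≈ 911.42 ft.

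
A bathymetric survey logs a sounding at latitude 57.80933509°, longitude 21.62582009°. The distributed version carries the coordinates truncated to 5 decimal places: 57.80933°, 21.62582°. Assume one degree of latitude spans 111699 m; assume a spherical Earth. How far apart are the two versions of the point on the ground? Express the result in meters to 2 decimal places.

Δlat = 57.80933509 − 57.80933 = +0.00000509°; Δlon = 21.62582009 − 21.62582 = +0.00000009°.
N–S: 0.00000509° × 111699 m/° = 0.568548 m.
East–west at this latitude: 0.00000009° × 111699 × cos 57.8093° ≈ 0.00000009 × 59506.4 = 0.00535557 m.
Distance: √(0.568548² + 0.00535557²) ≈ 0.568573 m.

0.57 meters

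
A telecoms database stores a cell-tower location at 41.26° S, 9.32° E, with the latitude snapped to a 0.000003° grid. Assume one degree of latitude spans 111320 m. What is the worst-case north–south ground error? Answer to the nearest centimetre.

17 centimetres

With a 0.000003° grid the true value lies within half a step, ±0.000003°/2 = ±1.5e-06°, of the stored one.
Along the meridian that is 1.5e-06° × 111320 m/° = 0.16698 m.
That is 0.16698 m = 16.698 cm.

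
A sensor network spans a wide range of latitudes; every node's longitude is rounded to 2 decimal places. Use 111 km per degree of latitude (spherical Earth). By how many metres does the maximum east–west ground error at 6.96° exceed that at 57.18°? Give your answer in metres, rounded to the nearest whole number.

Rounding to 2 decimal places leaves the longitude within ±0.005° of the true value.
Error at 6.96° = 0.005° × 111000 × cos 6.96° ≈ 555 × 0.9926 = 550.91 m.
At 57.18°: 0.005° × 111000 × cos 57.18° = 0.005 × 111000 × 0.5420 ≈ 300.81 m.
Difference: 550.91 − 300.81 = 250.1 m.

250 metres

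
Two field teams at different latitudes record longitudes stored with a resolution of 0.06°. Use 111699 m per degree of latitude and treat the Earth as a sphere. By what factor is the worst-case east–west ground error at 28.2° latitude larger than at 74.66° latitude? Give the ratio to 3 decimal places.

With a 0.06° grid the true value lies within half a step, ±0.06°/2 = ±0.03°, of the stored one.
Error at 28.2° = 0.03° × 111699 × cos 28.2° ≈ 3351 × 0.8813 = 2953.2 m.
Error at 74.66° = 0.03° × 111699 × cos 74.66° ≈ 3351 × 0.2645 = 886.49 m.
Ratio: 2953.2 / 886.49 = cos 28.2° / cos 74.66° ≈ 3.3314.

3.331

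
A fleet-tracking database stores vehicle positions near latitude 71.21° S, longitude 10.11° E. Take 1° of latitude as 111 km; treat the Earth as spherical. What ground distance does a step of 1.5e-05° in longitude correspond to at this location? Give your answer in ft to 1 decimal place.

1.8 ft

1.5e-05° of longitude at 71.21° is 1.5e-05 × 111000 × cos 71.21° ≈ 1.5e-05 × 35753.2 = 0.536297 m.
In feet: 0.536297 m ÷ 0.3048 ≈ 1.7595 ft.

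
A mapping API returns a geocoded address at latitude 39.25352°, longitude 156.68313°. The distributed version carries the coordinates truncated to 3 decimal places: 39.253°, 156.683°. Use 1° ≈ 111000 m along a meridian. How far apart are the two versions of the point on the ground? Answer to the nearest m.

59 m

The latitude changed by +0.00052° and the longitude by +0.00013°.
N–S: 0.00052° × 111000 m/° = 57.72 m.
E–W at 39.253°: 0.00013° × 111000 × cos 39.253° = 0.00013 × 111000 × 0.7744 ≈ 11.174 m.
Combined displacement = (57.72² + 11.174²)^½ ≈ 58.7916 m.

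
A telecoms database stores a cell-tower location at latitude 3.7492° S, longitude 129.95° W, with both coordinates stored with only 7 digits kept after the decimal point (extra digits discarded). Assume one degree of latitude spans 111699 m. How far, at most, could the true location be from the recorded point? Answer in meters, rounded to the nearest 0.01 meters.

Truncating at 7 decimal places can drop up to a full unit in the last place, so each coordinate may be off by as much as 1e-07°.
N–S: 1e-07° × 111699 m/° = 0.0111699 m.
East–west component at 3.7492°: 1e-07° × 111699 × cos 3.7492° ≈ 1e-07 × 111460 ≈ 0.011146 m.
The two errors are perpendicular, so the maximum displacement is √(0.0111699² + 0.011146²) ≈ 0.0157797 m.

0.02 meters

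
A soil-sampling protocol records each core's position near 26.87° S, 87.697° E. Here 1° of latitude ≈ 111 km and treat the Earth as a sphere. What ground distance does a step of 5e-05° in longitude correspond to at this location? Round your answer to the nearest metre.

One degree of longitude here spans 111000 × cos 26.87° = 111000 × 0.8920 ≈ 99015.8 m; 5e-05° of that is 4.95079 m.

5 metres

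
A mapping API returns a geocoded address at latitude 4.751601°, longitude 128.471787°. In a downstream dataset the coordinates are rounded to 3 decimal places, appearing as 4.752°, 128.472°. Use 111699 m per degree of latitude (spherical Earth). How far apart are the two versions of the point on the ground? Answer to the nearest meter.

The latitude changed by -0.000399° and the longitude by -0.000213°.
North–south shift: -0.000399 × 111699 = -44.5679 m.
East–west at this latitude: -0.000213° × 111699 × cos 4.752° ≈ -0.000213 × 111315 = -23.7101 m.
Distance: √(44.5679² + 23.7101²) ≈ 50.4823 m.

50 meters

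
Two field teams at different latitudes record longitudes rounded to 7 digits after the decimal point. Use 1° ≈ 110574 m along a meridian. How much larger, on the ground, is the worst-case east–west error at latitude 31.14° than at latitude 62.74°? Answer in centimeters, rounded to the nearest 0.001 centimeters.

0.220 centimeters

Rounding to 7 decimal places leaves the longitude within ±5e-08° of the true value.
Error at 31.14° = 5e-08° × 110574 × cos 31.14° ≈ 0.0055287 × 0.8559 = 0.004732 m.
At 62.74°: 5e-08° × 110574 × cos 62.74° = 5e-08 × 110574 × 0.4580 ≈ 0.0025323 m.
Difference: 0.004732 − 0.0025323 = 0.0021997 m.
That is 0.00219974 m = 0.21997 cm.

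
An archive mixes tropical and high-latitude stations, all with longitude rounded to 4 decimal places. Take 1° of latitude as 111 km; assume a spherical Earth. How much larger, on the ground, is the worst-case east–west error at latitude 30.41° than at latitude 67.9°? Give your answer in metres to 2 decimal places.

2.70 metres

Rounding to 4 decimal places leaves the longitude within ±5e-05° of the true value.
Error at 30.41° = 5e-05° × 111000 × cos 30.41° ≈ 5.55 × 0.8624 = 4.7865 m.
At 67.9°: 5e-05° × 111000 × cos 67.9° = 5e-05 × 111000 × 0.3762 ≈ 2.088 m.
So the lower-latitude error exceeds the higher by 4.7865 − 2.088 = 2.6984 m.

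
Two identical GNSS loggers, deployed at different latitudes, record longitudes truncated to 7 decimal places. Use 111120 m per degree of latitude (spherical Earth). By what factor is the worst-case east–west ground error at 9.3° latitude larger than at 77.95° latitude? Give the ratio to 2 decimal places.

4.73

Truncating at 7 decimal places can drop up to a full unit in the last place, so the longitude may be off by as much as 1e-07°.
Error at 9.3° = 1e-07° × 111120 × cos 9.3° ≈ 0.011112 × 0.9869 = 0.010966 m.
Error at 77.95° = 1e-07° × 111120 × cos 77.95° ≈ 0.011112 × 0.2088 = 0.0023198 m.
Ratio: 0.010966 / 0.0023198 = cos 9.3° / cos 77.95° ≈ 4.7271.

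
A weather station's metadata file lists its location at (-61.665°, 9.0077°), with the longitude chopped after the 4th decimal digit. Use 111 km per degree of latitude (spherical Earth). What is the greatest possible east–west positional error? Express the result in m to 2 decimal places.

5.27 m

Truncating at 4 decimal places can drop up to a full unit in the last place, so the longitude may be off by as much as 0.0001°.
At latitude 61.665° a degree of longitude spans 111000 m × cos 61.665° = 111000 × 0.4746 ≈ 52683.5 m.
East–west error: 0.0001° × 52683.5 m/° ≈ 5.26835 m.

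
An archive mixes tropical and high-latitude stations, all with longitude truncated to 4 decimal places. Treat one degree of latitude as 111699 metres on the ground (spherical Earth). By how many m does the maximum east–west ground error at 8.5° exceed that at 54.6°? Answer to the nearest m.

5 m

Truncating at 4 decimal places can drop up to a full unit in the last place, so the longitude may be off by as much as 0.0001°.
At 8.5°: 0.0001° × 111699 × cos 8.5° = 0.0001 × 111699 × 0.9890 ≈ 11.047 m.
Error at 54.6° = 0.0001° × 111699 × cos 54.6° ≈ 11.17 × 0.5793 = 6.4705 m.
Difference: 11.047 − 6.4705 = 4.5767 m.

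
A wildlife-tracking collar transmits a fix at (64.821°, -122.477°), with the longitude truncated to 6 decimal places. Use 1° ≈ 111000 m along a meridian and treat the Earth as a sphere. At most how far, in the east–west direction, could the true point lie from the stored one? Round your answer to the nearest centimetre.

5 centimetres

Truncating at 6 decimal places can drop up to a full unit in the last place, so the longitude may be off by as much as 1e-06°.
One degree of longitude at 64.821° is 111000 × cos 64.821° ≈ 111000 × 0.4254 = 47224.7 m.
East–west error: 1e-06° × 47224.7 m/° ≈ 0.0472247 m.
That is 0.0472247 m = 4.7225 cm.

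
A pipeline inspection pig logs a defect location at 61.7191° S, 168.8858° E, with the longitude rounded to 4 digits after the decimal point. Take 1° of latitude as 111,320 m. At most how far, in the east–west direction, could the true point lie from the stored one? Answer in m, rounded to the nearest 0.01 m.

2.64 m

Rounding to 4 decimal places leaves the longitude within ±5e-05° of the true value.
At latitude 61.7191° a degree of longitude spans 111320 m × cos 61.7191° = 111320 × 0.4738 ≈ 52742.8 m.
So at most 5e-05° × 52742.8 ≈ 2.63714 m east–west.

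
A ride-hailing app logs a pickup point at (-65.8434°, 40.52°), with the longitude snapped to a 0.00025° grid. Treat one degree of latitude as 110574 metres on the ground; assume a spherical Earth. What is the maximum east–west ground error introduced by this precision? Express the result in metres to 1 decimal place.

With a 0.00025° grid the true value lies within half a step, ±0.00025°/2 = ±0.000125°, of the stored one.
Parallels shrink by cos φ, so at 65.8434° a degree of longitude is 110574 × 0.4092 ≈ 45250.4 m.
Maximum E–W displacement: 0.000125 × 45250.4 = 5.6563 m.

5.7 metres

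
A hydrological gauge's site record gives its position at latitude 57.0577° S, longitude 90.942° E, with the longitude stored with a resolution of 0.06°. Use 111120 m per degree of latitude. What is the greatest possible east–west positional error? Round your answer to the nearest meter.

With a 0.06° grid the true value lies within half a step, ±0.06°/2 = ±0.03°, of the stored one.
At latitude 57.0577° a degree of longitude spans 111120 m × cos 57.0577° = 111120 × 0.5438 ≈ 60426.4 m.
So at most 0.03° × 60426.4 ≈ 1812.79 m east–west.

1813 meters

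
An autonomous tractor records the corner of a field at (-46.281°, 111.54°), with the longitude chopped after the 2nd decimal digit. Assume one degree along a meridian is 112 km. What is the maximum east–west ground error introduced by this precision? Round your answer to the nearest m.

774 m

Truncating at 2 decimal places can drop up to a full unit in the last place, so the longitude may be off by as much as 0.01°.
At latitude 46.281° a degree of longitude spans 112000 m × cos 46.281° = 112000 × 0.6911 ≈ 77405.7 m.
Maximum E–W displacement: 0.01 × 77405.7 = 774.057 m.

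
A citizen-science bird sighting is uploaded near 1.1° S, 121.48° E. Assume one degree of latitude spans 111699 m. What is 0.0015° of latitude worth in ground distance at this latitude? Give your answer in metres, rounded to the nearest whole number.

0.0015° × 111699 m/° = 167.548 m.

168 metres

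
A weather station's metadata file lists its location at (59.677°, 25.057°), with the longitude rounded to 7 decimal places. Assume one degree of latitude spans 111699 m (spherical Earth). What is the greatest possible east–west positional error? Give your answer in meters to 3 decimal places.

0.003 meters

Rounding to 7 decimal places leaves the longitude within ±5e-08° of the true value.
Parallels shrink by cos φ, so at 59.677° a degree of longitude is 111699 × 0.5049 ≈ 56393.9 m.
East–west error: 5e-08° × 56393.9 m/° ≈ 0.0028197 m.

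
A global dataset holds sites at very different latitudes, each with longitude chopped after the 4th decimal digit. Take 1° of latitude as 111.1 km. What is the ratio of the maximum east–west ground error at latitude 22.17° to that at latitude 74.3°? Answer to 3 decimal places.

3.422

Truncating at 4 decimal places can drop up to a full unit in the last place, so the longitude may be off by as much as 0.0001°.
Error at 22.17° = 0.0001° × 111100 × cos 22.17° ≈ 11.11 × 0.9261 = 10.289 m.
Error at 74.3° = 0.0001° × 111100 × cos 74.3° ≈ 11.11 × 0.2706 = 3.0064 m.
The ratio reduces to cos 22.17° / cos 74.3° = 0.9261/0.2706 ≈ 3.4223.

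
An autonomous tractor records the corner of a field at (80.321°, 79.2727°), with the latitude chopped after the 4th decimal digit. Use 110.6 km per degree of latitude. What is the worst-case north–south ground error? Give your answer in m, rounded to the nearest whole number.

Truncating at 4 decimal places can drop up to a full unit in the last place, so the latitude may be off by as much as 0.0001°.
So the N–S error is at most 0.0001 × 110600 = 11.06 m.

11 m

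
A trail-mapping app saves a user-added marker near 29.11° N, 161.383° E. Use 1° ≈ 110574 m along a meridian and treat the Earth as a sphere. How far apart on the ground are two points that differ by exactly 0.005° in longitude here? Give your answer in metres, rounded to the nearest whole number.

483 metres

0.005° of longitude at 29.11° is 0.005 × 110574 × cos 29.11° ≈ 0.005 × 96607.1 = 483.036 m.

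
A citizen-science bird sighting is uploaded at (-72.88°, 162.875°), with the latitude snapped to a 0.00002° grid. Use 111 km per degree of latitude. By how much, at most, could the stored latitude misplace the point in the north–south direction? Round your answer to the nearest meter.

1 meters

With a 0.00002° grid the true value lies within half a step, ±0.00002°/2 = ±1e-05°, of the stored one.
Along the meridian that is 1e-05° × 111000 m/° = 1.11 m.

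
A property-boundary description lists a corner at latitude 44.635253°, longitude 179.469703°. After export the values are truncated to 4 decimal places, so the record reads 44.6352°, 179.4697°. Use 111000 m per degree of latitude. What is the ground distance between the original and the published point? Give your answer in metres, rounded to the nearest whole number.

Δlat = 44.635253 − 44.6352 = +0.000053°; Δlon = 179.469703 − 179.4697 = +0.000003°.
N–S: 0.000053° × 111000 m/° = 5.883 m.
East–west at this latitude: 0.000003° × 111000 × cos 44.6352° ≈ 0.000003 × 78987 = 0.236961 m.
Distance: √(5.883² + 0.236961²) ≈ 5.88777 m.

6 metres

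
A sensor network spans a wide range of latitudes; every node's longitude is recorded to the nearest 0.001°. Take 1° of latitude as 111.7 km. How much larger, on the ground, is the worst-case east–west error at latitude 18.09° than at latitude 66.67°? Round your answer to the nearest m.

31 m

Rounding to 3 decimal places leaves the longitude within ±0.0005° of the true value.
Error at 18.09° = 0.0005° × 111700 × cos 18.09° ≈ 55.85 × 0.9506 = 53.089 m.
At 66.67°: 0.0005° × 111700 × cos 66.67° = 0.0005 × 111700 × 0.3960 ≈ 22.118 m.
Difference: 53.089 − 22.118 = 30.971 m.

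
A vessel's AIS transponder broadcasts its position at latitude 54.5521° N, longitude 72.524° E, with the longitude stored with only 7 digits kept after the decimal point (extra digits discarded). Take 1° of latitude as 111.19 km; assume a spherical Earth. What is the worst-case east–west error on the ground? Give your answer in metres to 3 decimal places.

Truncating at 7 decimal places can drop up to a full unit in the last place, so the longitude may be off by as much as 1e-07°.
One degree of longitude at 54.5521° is 111190 × cos 54.5521° ≈ 111190 × 0.5800 = 64486 m.
East–west error: 1e-07° × 64486 m/° ≈ 0.0064486 m.

0.006 metres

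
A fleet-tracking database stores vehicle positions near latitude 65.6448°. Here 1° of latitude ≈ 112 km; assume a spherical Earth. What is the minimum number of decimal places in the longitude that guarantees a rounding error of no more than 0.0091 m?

At 65.6448° one degree of longitude covers 112000 × cos 65.6448° ≈ 112000 × 0.4124 ≈ 46187.9 m.
Rounding to N decimal places gives at most 0.5 × 10⁻ᴺ degrees of error, i.e. 0.5 × 10⁻ᴺ × 46187.9 m.
Need 0.5 × 46187.9 × 10⁻ᴺ ≤ 0.0091 → 10⁻ᴺ ≤ 3.940e-07, so N ≥ 6.40.
At 6 places the error can reach 0.0231 m, but 7 places keeps it to 0.00231 m.

7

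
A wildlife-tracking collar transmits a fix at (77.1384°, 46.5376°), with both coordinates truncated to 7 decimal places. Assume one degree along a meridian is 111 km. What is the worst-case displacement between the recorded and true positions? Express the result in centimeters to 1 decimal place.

Truncating at 7 decimal places can drop up to a full unit in the last place, so each coordinate may be off by as much as 1e-07°.
N–S: 1e-07° × 111000 m/° = 0.0111 m.
Longitude error → 1e-07 × 111000 × cos 77.1384° = 1e-07 × 111000 × 0.2226 ≈ 0.00247082 m.
Combining orthogonally: (0.0111² + 0.00247082²)^½ ≈ 0.0113717 m.
That is 0.0113717 m = 1.1372 cm.

1.1 centimeters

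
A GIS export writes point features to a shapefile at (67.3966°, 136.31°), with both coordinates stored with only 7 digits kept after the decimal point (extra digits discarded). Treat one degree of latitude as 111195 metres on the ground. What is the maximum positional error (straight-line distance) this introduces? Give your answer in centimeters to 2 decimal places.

Truncating at 7 decimal places can drop up to a full unit in the last place, so each coordinate may be off by as much as 1e-07°.
North–south component: 1e-07° × 111195 = 0.0111195 m.
E–W at 67.3966°: 1e-07° × 111195 × cos 67.3966° = 1e-07 × 111195 × 0.3844 ≈ 0.00427378 m.
The two errors are perpendicular, so the maximum displacement is √(0.0111195² + 0.00427378²) ≈ 0.0119125 m.
That is 0.0119125 m = 1.1913 cm.

1.19 centimeters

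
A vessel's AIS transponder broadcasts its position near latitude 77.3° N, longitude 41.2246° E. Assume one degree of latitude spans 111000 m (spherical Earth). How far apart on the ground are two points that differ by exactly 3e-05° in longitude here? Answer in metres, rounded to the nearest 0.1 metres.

0.7 metres

3e-05° of longitude at 77.3° is 3e-05 × 111000 × cos 77.3° ≈ 3e-05 × 24402.9 = 0.732088 m.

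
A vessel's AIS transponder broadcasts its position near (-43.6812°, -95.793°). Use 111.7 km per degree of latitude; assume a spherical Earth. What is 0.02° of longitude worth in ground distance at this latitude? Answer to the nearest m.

1616 m

At 43.6812° a degree of longitude is 111700 × cos 43.6812° ≈ 80780.7 m, so 0.02° corresponds to 1615.61 m.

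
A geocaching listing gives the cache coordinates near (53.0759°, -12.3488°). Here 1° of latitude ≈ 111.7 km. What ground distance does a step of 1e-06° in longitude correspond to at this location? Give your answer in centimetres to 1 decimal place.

6.7 centimetres

1e-06° of longitude at 53.0759° is 1e-06 × 111700 × cos 53.0759° ≈ 1e-06 × 67104.5 = 0.0671045 m.
That is 0.0671045 m = 6.7105 cm.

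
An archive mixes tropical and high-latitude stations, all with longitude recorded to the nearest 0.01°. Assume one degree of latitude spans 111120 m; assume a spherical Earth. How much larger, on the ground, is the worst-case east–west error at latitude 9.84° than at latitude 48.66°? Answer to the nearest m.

Rounding to 2 decimal places leaves the longitude within ±0.005° of the true value.
Error at 9.84° = 0.005° × 111120 × cos 9.84° ≈ 555.6 × 0.9853 = 547.43 m.
At 48.66°: 0.005° × 111120 × cos 48.66° = 0.005 × 111120 × 0.6605 ≈ 366.99 m.
So the lower-latitude error exceeds the higher by 547.43 − 366.99 = 180.44 m.

180 m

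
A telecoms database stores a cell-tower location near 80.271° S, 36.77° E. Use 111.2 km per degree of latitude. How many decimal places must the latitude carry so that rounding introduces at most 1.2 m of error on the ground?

5

One degree of latitude covers 111200 m.
N decimal places → at most half a unit in the last place, 0.5 × 10⁻ᴺ° = 111200/2 × 10⁻ᴺ m.
Setting 55600 × 10⁻ᴺ ≤ 1.2 gives 10ᴺ ≥ 4.633e+04, i.e. N ≥ 4.67.
At 4 places the error can reach 5.56 m, but 5 places keeps it to 0.556 m.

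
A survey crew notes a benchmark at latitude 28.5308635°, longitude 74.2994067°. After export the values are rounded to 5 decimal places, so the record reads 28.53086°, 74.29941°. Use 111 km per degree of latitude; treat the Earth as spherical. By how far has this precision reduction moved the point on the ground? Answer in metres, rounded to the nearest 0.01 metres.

0.50 metres

Δlat = 28.5308635 − 28.53086 = +0.0000035°; Δlon = 74.2994067 − 74.29941 = -0.0000033°.
North–south shift: 0.0000035 × 111000 = 0.3885 m.
East–west at this latitude: -0.0000033° × 111000 × cos 28.5309° ≈ -0.0000033 × 97520.2 = -0.321817 m.
Distance: √(0.3885² + 0.321817²) ≈ 0.504478 m.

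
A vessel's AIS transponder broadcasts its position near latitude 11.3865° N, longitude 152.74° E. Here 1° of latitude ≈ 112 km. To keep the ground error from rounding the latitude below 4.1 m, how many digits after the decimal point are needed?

5

One degree of latitude covers 112000 m.
N decimal places → at most half a unit in the last place, 0.5 × 10⁻ᴺ° = 112000/2 × 10⁻ᴺ m.
Setting 56000 × 10⁻ᴺ ≤ 4.1 gives 10ᴺ ≥ 1.366e+04, i.e. N ≥ 4.14.
N = 4 would give 5.6 m (too coarse); N = 5 gives 0.56 m ≤ 4.1 m.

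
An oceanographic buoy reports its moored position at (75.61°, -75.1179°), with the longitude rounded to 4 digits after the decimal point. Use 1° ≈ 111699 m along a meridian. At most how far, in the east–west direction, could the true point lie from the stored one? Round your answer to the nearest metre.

Rounding to 4 decimal places leaves the longitude within ±5e-05° of the true value.
Parallels shrink by cos φ, so at 75.61° a degree of longitude is 111699 × 0.2485 ≈ 27759.5 m.
East–west error: 5e-05° × 27759.5 m/° ≈ 1.38798 m.

1 metres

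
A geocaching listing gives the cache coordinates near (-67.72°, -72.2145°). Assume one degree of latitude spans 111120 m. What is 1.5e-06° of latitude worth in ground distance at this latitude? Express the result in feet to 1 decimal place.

0.5 feet

Along a meridian 1.5e-06° is 1.5e-06 × 111120 = 0.16668 m.
In feet: 0.16668 m ÷ 0.3048 ≈ 0.54685 ft.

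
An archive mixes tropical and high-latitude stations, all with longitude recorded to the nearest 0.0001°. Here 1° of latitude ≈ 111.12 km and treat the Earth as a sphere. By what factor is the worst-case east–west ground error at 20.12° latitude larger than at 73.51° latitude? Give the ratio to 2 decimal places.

Rounding to 4 decimal places leaves the longitude within ±5e-05° of the true value.
Error at 20.12° = 5e-05° × 111120 × cos 20.12° ≈ 5.556 × 0.9390 = 5.2169 m.
At 73.51°: 5e-05° × 111120 × cos 73.51° = 5e-05 × 111120 × 0.2838 ≈ 1.5771 m.
The ratio reduces to cos 20.12° / cos 73.51° = 0.9390/0.2838 ≈ 3.3080.

3.31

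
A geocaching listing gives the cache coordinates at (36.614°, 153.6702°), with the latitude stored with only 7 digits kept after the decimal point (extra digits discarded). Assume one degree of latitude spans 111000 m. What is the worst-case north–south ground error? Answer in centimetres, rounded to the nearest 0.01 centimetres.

Truncating at 7 decimal places can drop up to a full unit in the last place, so the latitude may be off by as much as 1e-07°.
North–south distance: 1e-07° × 111000 m/° = 0.0111 m.
That is 0.0111 m = 1.11 cm.

1.11 centimetres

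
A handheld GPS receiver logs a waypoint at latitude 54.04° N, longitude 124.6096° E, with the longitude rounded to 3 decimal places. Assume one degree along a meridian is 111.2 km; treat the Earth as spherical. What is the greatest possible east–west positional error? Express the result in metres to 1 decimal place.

Rounding to 3 decimal places leaves the longitude within ±0.0005° of the true value.
One degree of longitude at 54.04° is 111200 × cos 54.04° ≈ 111200 × 0.5872 = 65298.9 m.
Maximum E–W displacement: 0.0005 × 65298.9 = 32.6494 m.

32.6 metres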